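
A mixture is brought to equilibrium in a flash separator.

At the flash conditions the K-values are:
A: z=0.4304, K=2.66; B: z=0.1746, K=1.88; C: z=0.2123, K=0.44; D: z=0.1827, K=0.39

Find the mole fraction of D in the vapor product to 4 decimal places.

y_D = 0.1314

Rachford–Rice: g(ψ) = Σ zᵢ(Kᵢ−1)/(1+ψ(Kᵢ−1)) = 0.
Check two-phase: ΣzᵢKᵢ = 1.6378 > 1 and Σzᵢ/Kᵢ = 1.2056 > 1, so g(0) = 0.6378 > 0 and g(1) = -0.2056 < 0.
Iterate (Newton) starting at ψ = 0.5:
  ψ = 0.5000: g = 0.17164, g' = -0.6885 → ψ = 0.7493
  ψ = 0.7493: g = 0.00090, g' = -0.7129 → ψ = 0.7506
Converged at ψ = 0.7506.
Compositions from xᵢ = zᵢ/(1+ψ(Kᵢ−1)), yᵢ = Kᵢxᵢ:
  A: x = 0.1916, y = 0.5098
  B: x = 0.1051, y = 0.1977
  C: x = 0.3662, y = 0.1611
  D: x = 0.3370, y = 0.1314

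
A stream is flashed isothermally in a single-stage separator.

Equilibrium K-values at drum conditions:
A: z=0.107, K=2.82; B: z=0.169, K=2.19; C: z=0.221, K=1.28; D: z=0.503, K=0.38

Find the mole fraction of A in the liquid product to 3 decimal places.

Let β = V/F and solve Σ zᵢ(Kᵢ−1)/(1+β(Kᵢ−1)) = 0.
g(0) = ΣzᵢKᵢ − 1 = 0.146 and g(1) = 1 − Σzᵢ/Kᵢ = -0.611, so a root lies in (0, 1).
Iterate (Newton) starting at β = 0.5:
  β = 0.500: g = -0.1696, g' = -0.611 → β = 0.222
  β = 0.222: g = -0.0057, g' = -0.605 → β = 0.213
Converged at β = 0.213.
Compositions from xᵢ = zᵢ/(1+β(Kᵢ−1)), yᵢ = Kᵢxᵢ:
  A: x = 0.077, y = 0.218
  B: x = 0.135, y = 0.295
  C: x = 0.209, y = 0.267
  D: x = 0.579, y = 0.220

x_A = 0.077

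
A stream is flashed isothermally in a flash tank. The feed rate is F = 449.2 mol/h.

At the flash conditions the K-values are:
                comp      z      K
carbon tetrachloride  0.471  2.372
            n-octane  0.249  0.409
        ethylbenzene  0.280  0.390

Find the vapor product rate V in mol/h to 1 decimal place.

Rachford–Rice: g(V/F) = Σ zᵢ(Kᵢ−1)/(1+V/F(Kᵢ−1)) = 0.
Check two-phase: ΣzᵢKᵢ = 1.328 > 1 and Σzᵢ/Kᵢ = 1.525 > 1, so g(0) = 0.328 > 0 and g(1) = -0.525 < 0.
Iterate (Newton) starting at V/F = 0.59:
  V/F = 0.590: g = -0.1357, g' = -0.730 → V/F = 0.404
  V/F = 0.404: g = -0.0044, g' = -0.701 → V/F = 0.398
Converged at V/F = 0.398.
Then V = V/F·F = 0.3980·449.2 = 178.8 mol/h and L = F − V = 270.4 mol/h.

V = 178.8 mol/h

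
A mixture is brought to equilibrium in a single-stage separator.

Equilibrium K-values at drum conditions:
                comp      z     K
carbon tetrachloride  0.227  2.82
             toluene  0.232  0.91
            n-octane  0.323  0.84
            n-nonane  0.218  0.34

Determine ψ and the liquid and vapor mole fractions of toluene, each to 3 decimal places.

Let ψ = V/F and solve Σ zᵢ(Kᵢ−1)/(1+ψ(Kᵢ−1)) = 0.
Check two-phase: ΣzᵢKᵢ = 1.197 > 1 and Σzᵢ/Kᵢ = 1.361 > 1, so g(0) = 0.197 > 0 and g(1) = -0.361 < 0.
Newton iteration, ψ⁰ = 0.5:
  ψ = 0.500: g = -0.0765, g' = -0.429 → ψ = 0.322
  ψ = 0.322: g = 0.0018, g' = -0.463 → ψ = 0.326
Converged at ψ = 0.326.
Compositions from xᵢ = zᵢ/(1+ψ(Kᵢ−1)), yᵢ = Kᵢxᵢ:
  carbon tetrachloride: x = 0.142, y = 0.402
  toluene: x = 0.239, y = 0.217
  n-octane: x = 0.341, y = 0.286
  n-nonane: x = 0.278, y = 0.094

ψ = 0.326, x_toluene = 0.239, y_toluene = 0.217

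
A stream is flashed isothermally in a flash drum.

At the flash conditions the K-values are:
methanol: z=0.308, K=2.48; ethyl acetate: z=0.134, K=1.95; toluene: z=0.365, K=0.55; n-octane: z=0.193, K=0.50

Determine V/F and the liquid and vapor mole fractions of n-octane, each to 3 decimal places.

Rachford–Rice: g(V/F) = Σ zᵢ(Kᵢ−1)/(1+V/F(Kᵢ−1)) = 0.
g(0) = ΣzᵢKᵢ − 1 = 0.322 and g(1) = 1 − Σzᵢ/Kᵢ = -0.243, so a root lies in (0, 1).
Newton iteration, V/F⁰ = 0.52:
  V/F = 0.520: g = -0.0020, g' = -0.484 → V/F = 0.516
Converged at V/F = 0.516.
Compositions from xᵢ = zᵢ/(1+V/F(Kᵢ−1)), yᵢ = Kᵢxᵢ:
  methanol: x = 0.175, y = 0.433
  ethyl acetate: x = 0.090, y = 0.175
  toluene: x = 0.475, y = 0.261
  n-octane: x = 0.260, y = 0.130

V/F = 0.516, x_n-octane = 0.260, y_n-octane = 0.130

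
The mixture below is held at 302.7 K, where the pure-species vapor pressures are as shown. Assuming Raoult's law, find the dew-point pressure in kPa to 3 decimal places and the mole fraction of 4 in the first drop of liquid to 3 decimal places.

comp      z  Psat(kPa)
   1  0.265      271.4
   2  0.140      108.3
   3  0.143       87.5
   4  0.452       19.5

At the dew point ψ → 1, so Σzᵢ/Kᵢ = 1 with Kᵢ = Pᵢˢᵃᵗ/P ⇒ 1/P = Σzᵢ/Pᵢˢᵃᵗ.
1/P = 0.265/271.4 + 0.140/108.3 + 0.143/87.5 + 0.452/19.5 = 0.027083 ⇒ P = 36.924 kPa
xᵢ = zᵢP/Pᵢˢᵃᵗ ⇒ x_4 = 0.452·36.924/19.5 = 0.856

Pdew = 36.924 kPa, x_4 = 0.856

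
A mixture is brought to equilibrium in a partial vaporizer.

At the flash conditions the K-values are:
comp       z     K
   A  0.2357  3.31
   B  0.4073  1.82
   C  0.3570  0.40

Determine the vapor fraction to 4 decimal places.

ψ = 0.7736

Let ψ = V/F and solve Σ zᵢ(Kᵢ−1)/(1+ψ(Kᵢ−1)) = 0.
Check two-phase: ΣzᵢKᵢ = 1.6643 > 1 and Σzᵢ/Kᵢ = 1.1875 > 1, so g(0) = 0.6643 > 0 and g(1) = -0.1875 < 0.
Newton–Raphson from ψ = 0.5:
  ψ = 0.5000: g = 0.18352, g' = -0.6709 → ψ = 0.7736
Converged at ψ = 0.7736.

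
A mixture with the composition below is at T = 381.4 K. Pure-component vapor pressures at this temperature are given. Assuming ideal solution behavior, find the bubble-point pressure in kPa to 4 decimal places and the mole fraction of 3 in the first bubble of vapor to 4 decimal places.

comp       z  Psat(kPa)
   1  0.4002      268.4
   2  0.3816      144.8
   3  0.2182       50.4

At the bubble point ψ → 0, so ΣzᵢKᵢ = 1 with Kᵢ = Pᵢˢᵃᵗ/P ⇒ P = ΣzᵢPᵢˢᵃᵗ.
P = 0.4002·268.4 + 0.3816·144.8 + 0.2182·50.4 = 173.6666 kPa
yᵢ = zᵢPᵢˢᵃᵗ/P ⇒ y_3 = 0.2182·50.4/173.6666 = 0.0633

Pbub = 173.6666 kPa, y_3 = 0.0633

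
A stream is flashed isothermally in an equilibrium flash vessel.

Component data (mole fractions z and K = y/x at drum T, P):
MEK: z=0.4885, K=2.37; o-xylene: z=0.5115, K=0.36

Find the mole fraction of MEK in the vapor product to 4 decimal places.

Rachford–Rice: g(ψ) = Σ zᵢ(Kᵢ−1)/(1+ψ(Kᵢ−1)) = 0.
Check two-phase: ΣzᵢKᵢ = 1.3419 > 1 and Σzᵢ/Kᵢ = 1.6270 > 1, so g(0) = 0.3419 > 0 and g(1) = -0.6270 < 0.
Newton–Raphson from ψ = 0.5:
  ψ = 0.5000: g = -0.08423, g' = -0.7760 → ψ = 0.3915
  ψ = 0.3915: g = -0.00117, g' = -0.7615 → ψ = 0.3899
Converged at ψ = 0.3899.
Compositions from xᵢ = zᵢ/(1+ψ(Kᵢ−1)), yᵢ = Kᵢxᵢ:
  MEK: x = 0.3184, y = 0.7546
  o-xylene: x = 0.6816, y = 0.2454

y_MEK = 0.7546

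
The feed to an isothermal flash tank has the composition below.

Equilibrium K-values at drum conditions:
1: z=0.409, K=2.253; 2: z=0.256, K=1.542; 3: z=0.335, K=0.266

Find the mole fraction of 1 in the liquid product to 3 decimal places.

x_1 = 0.243

Let ψ = V/F and solve Σ zᵢ(Kᵢ−1)/(1+ψ(Kᵢ−1)) = 0.
g(0) = ΣzᵢKᵢ − 1 = 0.405 and g(1) = 1 − Σzᵢ/Kᵢ = -0.607, so a root lies in (0, 1).
Iterate (Newton) starting at ψ = 0.5:
  ψ = 0.500: g = 0.0358, g' = -0.740 → ψ = 0.548
  ψ = 0.548: g = -0.0008, g' = -0.776 → ψ = 0.547
Converged at ψ = 0.547.
Compositions from xᵢ = zᵢ/(1+ψ(Kᵢ−1)), yᵢ = Kᵢxᵢ:
  1: x = 0.243, y = 0.547
  2: x = 0.197, y = 0.304
  3: x = 0.560, y = 0.149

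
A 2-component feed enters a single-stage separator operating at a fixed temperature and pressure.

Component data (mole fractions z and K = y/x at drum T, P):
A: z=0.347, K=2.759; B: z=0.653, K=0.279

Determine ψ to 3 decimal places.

Newton iteration, ψ⁰ = 0.69:
  ψ = 0.690: g = -0.6612, g' = -1.563 → ψ = 0.267
  ψ = 0.267: g = -0.1678, g' = -1.018 → ψ = 0.102
  ψ = 0.102: g = 0.0091, g' = -1.167 → ψ = 0.110
Converged at ψ = 0.110.

ψ = 0.110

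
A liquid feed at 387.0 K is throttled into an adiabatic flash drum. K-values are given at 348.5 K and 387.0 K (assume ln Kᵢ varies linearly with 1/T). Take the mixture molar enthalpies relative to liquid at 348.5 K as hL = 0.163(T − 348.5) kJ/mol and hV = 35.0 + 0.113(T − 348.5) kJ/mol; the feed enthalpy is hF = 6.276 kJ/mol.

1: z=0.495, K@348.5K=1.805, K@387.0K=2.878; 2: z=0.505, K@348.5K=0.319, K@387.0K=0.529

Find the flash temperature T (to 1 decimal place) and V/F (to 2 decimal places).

T = 351.4 K, V/F = 0.17

Adiabatic flash: solve Rachford–Rice at each trial T, then check hF = ψ·hV(T) + (1−ψ)·hL(T).
  T = 348.5 K: K = (1.805, 0.319), RR gives ψ = 0.100, H_out = 3.484 kJ/mol
  T = 387.0 K: K = (2.878, 0.529), RR gives ψ = 0.782, H_out = 32.142 kJ/mol
  T = 367.8 K: K = (2.309, 0.417), RR gives ψ = 0.462, H_out = 18.886 kJ/mol
  T = 358.1 K: K = (2.047, 0.366), RR gives ψ = 0.298, H_out = 11.846 kJ/mol
  T = 353.3 K: K = (1.924, 0.342), RR gives ψ = 0.205, H_out = 7.921 kJ/mol
  T = 350.9 K: K = (1.864, 0.330), RR gives ψ = 0.155, H_out = 5.781 kJ/mol
  T = 352.1 K: K = (1.894, 0.336), RR gives ψ = 0.180, H_out = 6.869 kJ/mol
Linear interpolation between T = 350.9 (H_out = 5.781) and T = 352.1 (H_out = 6.869) on hF = 6.276 gives T ≈ 351.4 K, at which ψ = 0.17.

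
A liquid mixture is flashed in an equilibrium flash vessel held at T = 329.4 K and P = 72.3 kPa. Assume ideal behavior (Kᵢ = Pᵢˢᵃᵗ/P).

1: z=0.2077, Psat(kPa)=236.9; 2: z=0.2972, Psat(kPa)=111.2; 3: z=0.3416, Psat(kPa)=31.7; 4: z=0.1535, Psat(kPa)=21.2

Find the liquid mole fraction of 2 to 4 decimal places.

x_2 = 0.2477

Raoult's law: Kᵢ = Pᵢˢᵃᵗ/P = Pᵢˢᵃᵗ/72.3.
  K_1 = 236.9/72.3 = 3.276625, K_2 = 111.2/72.3 = 1.538036, K_3 = 31.7/72.3 = 0.438451, K_4 = 21.2/72.3 = 0.293223
Let β = V/F and solve Σ zᵢ(Kᵢ−1)/(1+β(Kᵢ−1)) = 0.
g(0) = ΣzᵢKᵢ − 1 = 0.3324 and g(1) = 1 − Σzᵢ/Kᵢ = -0.5592, so a root lies in (0, 1).
Newton iteration, β⁰ = 0.5:
  β = 0.5000: g = -0.08735, g' = -0.6805 → β = 0.3716
  β = 0.3716: g = -0.00015, g' = -0.6887 → β = 0.3714
Converged at β = 0.3714.
Compositions from xᵢ = zᵢ/(1+β(Kᵢ−1)), yᵢ = Kᵢxᵢ:
  1: x = 0.1125, y = 0.3688
  2: x = 0.2477, y = 0.3810
  3: x = 0.4316, y = 0.1892
  4: x = 0.2081, y = 0.0610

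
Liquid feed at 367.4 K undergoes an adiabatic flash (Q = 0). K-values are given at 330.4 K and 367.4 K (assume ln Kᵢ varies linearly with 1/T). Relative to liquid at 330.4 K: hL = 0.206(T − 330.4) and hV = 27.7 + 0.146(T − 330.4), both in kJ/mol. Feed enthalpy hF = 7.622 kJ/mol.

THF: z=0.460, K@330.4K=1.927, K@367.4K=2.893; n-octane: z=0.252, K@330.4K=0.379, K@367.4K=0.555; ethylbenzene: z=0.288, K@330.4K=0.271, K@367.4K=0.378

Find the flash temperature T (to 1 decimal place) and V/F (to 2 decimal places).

Adiabatic flash: solve Rachford–Rice at each trial T, then check hF = ψ·hV(T) + (1−ψ)·hL(T).
  T = 330.4 K: K = (1.927, 0.379, 0.271), RR gives ψ = 0.095, H_out = 2.633 kJ/mol
  T = 367.4 K: K = (2.893, 0.555, 0.378), RR gives ψ = 0.558, H_out = 21.837 kJ/mol
  T = 348.9 K: K = (2.387, 0.463, 0.323), RR gives ψ = 0.360, H_out = 13.382 kJ/mol
  T = 339.6 K: K = (2.150, 0.420, 0.296), RR gives ψ = 0.241, H_out = 8.443 kJ/mol
  T = 335.0 K: K = (2.037, 0.399, 0.284), RR gives ψ = 0.173, H_out = 5.688 kJ/mol
  T = 337.3 K: K = (2.093, 0.410, 0.290), RR gives ψ = 0.208, H_out = 7.098 kJ/mol
Linear interpolation between T = 337.3 (H_out = 7.098) and T = 339.6 (H_out = 8.443) on hF = 7.622 gives T ≈ 338.2 K, at which ψ = 0.22.

T = 338.2 K, V/F = 0.22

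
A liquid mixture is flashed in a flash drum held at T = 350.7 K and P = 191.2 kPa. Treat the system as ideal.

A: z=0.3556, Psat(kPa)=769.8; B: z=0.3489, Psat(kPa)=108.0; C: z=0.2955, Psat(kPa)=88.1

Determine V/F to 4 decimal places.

V/F = 0.5206

Raoult's law: Kᵢ = Pᵢˢᵃᵗ/P = Pᵢˢᵃᵗ/191.2.
  K_A = 769.8/191.2 = 4.026151, K_B = 108.0/191.2 = 0.564854, K_C = 88.1/191.2 = 0.460774
Material balance + equilibrium reduce to Σ zᵢ(Kᵢ−1)/(1+V/F(Kᵢ−1)) = 0.
Feasibility: ΣzᵢKᵢ = 1.7649, Σzᵢ/Kᵢ = 1.3473 — both > 1, two phases present.
Iterate (Newton) starting at V/F = 0.58:
  V/F = 0.5800: g = -0.04435, g' = -0.7291 → V/F = 0.5192
  V/F = 0.5192: g = 0.00112, g' = -0.7686 → V/F = 0.5206
Converged at V/F = 0.5206.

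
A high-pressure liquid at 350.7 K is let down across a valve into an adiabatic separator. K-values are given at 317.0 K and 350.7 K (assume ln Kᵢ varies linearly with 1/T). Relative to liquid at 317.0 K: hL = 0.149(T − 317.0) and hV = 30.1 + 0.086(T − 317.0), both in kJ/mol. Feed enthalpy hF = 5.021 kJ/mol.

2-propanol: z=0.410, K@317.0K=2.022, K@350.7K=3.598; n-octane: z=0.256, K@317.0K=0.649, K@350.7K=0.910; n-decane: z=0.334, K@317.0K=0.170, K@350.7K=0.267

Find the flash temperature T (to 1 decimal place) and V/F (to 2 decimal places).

T = 320.3 K, V/F = 0.15

Adiabatic flash: solve Rachford–Rice at each trial T, then check hF = ψ·hV(T) + (1−ψ)·hL(T).
  T = 317.0 K: K = (2.022, 0.649, 0.170), RR gives ψ = 0.077, H_out = 2.316 kJ/mol
  T = 350.7 K: K = (3.598, 0.910, 0.267), RR gives ψ = 0.554, H_out = 20.527 kJ/mol
  T = 333.9 K: K = (2.739, 0.775, 0.216), RR gives ψ = 0.372, H_out = 13.329 kJ/mol
  T = 325.4 K: K = (2.361, 0.711, 0.192), RR gives ψ = 0.248, H_out = 8.576 kJ/mol
  T = 321.2 K: K = (2.187, 0.680, 0.181), RR gives ψ = 0.170, H_out = 5.709 kJ/mol
  T = 319.1 K: K = (2.103, 0.664, 0.175), RR gives ψ = 0.126, H_out = 4.090 kJ/mol
Linear interpolation between T = 319.1 (H_out = 4.090) and T = 321.2 (H_out = 5.709) on hF = 5.021 gives T ≈ 320.3 K, at which ψ = 0.15.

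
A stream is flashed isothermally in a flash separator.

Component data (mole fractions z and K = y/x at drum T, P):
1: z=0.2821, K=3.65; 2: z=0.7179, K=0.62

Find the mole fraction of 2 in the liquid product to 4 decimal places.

Rachford–Rice: g(ψ) = Σ zᵢ(Kᵢ−1)/(1+ψ(Kᵢ−1)) = 0.
Check two-phase: ΣzᵢKᵢ = 1.4748 > 1 and Σzᵢ/Kᵢ = 1.2352 > 1, so g(0) = 0.4748 > 0 and g(1) = -0.2352 < 0.
Binary case is linear: z₁(K₁−1)(1+ψ(K₂−1)) + z₂(K₂−1)(1+ψ(K₁−1)) = 0
⇒ ψ = [z₁(K₁−1)+z₂(K₂−1)] / [−(K₁−1)(K₂−1)] = 0.47476/1.00700 = 0.4715
Compositions from xᵢ = zᵢ/(1+ψ(Kᵢ−1)), yᵢ = Kᵢxᵢ:
  1: x = 0.1254, y = 0.4578
  2: x = 0.8746, y = 0.5422

x_2 = 0.8746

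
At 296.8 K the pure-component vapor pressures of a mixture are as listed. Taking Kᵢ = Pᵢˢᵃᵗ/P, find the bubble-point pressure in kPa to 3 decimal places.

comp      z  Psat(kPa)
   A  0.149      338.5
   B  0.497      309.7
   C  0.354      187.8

At the bubble point ψ → 0, so ΣzᵢKᵢ = 1 with Kᵢ = Pᵢˢᵃᵗ/P ⇒ P = ΣzᵢPᵢˢᵃᵗ.
P = 0.149·338.5 + 0.497·309.7 + 0.354·187.8 = 270.839 kPa

Pbub = 270.839 kPa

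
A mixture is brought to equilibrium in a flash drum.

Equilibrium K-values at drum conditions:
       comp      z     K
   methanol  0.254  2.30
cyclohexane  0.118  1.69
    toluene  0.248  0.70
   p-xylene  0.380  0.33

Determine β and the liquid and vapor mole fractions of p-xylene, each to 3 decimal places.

Material balance + equilibrium reduce to Σ zᵢ(Kᵢ−1)/(1+β(Kᵢ−1)) = 0.
Feasibility: ΣzᵢKᵢ = 1.083, Σzᵢ/Kᵢ = 1.686 — both > 1, two phases present.
Newton–Raphson from β = 0.33:
  β = 0.330: g = -0.1121, g' = -0.556 → β = 0.129
  β = 0.129: g = 0.0017, g' = -0.591 → β = 0.131
Converged at β = 0.131.
Compositions from xᵢ = zᵢ/(1+β(Kᵢ−1)), yᵢ = Kᵢxᵢ:
  methanol: x = 0.217, y = 0.499
  cyclohexane: x = 0.108, y = 0.183
  toluene: x = 0.258, y = 0.181
  p-xylene: x = 0.417, y = 0.138

β = 0.131, x_p-xylene = 0.417, y_p-xylene = 0.138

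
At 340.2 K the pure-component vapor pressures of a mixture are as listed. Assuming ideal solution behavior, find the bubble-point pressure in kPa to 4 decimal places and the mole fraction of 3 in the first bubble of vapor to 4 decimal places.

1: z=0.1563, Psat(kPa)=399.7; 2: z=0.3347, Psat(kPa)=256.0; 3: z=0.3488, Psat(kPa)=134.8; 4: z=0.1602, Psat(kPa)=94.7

Pbub = 210.3455 kPa, y_3 = 0.2235

At the bubble point ψ → 0, so ΣzᵢKᵢ = 1 with Kᵢ = Pᵢˢᵃᵗ/P ⇒ P = ΣzᵢPᵢˢᵃᵗ.
P = 0.1563·399.7 + 0.3347·256.0 + 0.3488·134.8 + 0.1602·94.7 = 210.3455 kPa
yᵢ = zᵢPᵢˢᵃᵗ/P ⇒ y_3 = 0.3488·134.8/210.3455 = 0.2235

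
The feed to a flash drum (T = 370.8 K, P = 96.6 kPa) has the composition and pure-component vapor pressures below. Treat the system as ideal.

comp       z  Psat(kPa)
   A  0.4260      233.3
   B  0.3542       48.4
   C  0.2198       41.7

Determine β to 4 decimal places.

Raoult's law: Kᵢ = Pᵢˢᵃᵗ/P = Pᵢˢᵃᵗ/96.6.
  K_A = 233.3/96.6 = 2.415114, K_B = 48.4/96.6 = 0.501035, K_C = 41.7/96.6 = 0.431677
Newton iteration, β⁰ = 0.56:
  β = 0.5600: g = -0.09218, g' = -0.5881 → β = 0.4033
  β = 0.4033: g = 0.00050, g' = -0.6035 → β = 0.4041
Converged at β = 0.4041.

β = 0.4041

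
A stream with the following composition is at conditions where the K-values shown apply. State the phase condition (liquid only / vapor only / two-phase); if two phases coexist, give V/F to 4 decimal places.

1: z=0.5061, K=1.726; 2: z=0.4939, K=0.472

ΣzᵢKᵢ = 1.1066; Σzᵢ/Kᵢ = 1.3396.
Both exceed 1, so a two-phase solution exists.
Rachford–Rice: g(ψ) = Σ zᵢ(Kᵢ−1)/(1+ψ(Kᵢ−1)) = 0.
Binary case is linear: z₁(K₁−1)(1+ψ(K₂−1)) + z₂(K₂−1)(1+ψ(K₁−1)) = 0
⇒ ψ = [z₁(K₁−1)+z₂(K₂−1)] / [−(K₁−1)(K₂−1)] = 0.10665/0.38333 = 0.2782

two-phase, V/F = 0.2782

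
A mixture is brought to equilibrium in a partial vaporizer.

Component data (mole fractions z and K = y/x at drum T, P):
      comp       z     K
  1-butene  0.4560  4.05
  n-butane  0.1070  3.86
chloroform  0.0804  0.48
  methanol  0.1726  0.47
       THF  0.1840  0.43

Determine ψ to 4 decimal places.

ψ = 0.8864

Material balance + equilibrium reduce to Σ zᵢ(Kᵢ−1)/(1+ψ(Kᵢ−1)) = 0.
g(0) = ΣzᵢKᵢ − 1 = 1.4587 and g(1) = 1 − Σzᵢ/Kᵢ = -0.1030, so a root lies in (0, 1).
Newton–Raphson from ψ = 0.53:
  ψ = 0.5300: g = 0.31798, g' = -1.0158 → ψ = 0.8430
  ψ = 0.8430: g = 0.03746, g' = -0.8567 → ψ = 0.8868
  ψ = 0.8868: g = -0.00028, g' = -0.8710 → ψ = 0.8864
Converged at ψ = 0.8864.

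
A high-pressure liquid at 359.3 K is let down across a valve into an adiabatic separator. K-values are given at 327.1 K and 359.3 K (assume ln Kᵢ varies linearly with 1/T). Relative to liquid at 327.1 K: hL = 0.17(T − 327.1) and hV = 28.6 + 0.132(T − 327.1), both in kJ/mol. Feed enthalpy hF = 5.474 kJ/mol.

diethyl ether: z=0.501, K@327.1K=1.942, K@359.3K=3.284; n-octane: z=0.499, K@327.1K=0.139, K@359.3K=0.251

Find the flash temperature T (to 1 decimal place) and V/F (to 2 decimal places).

T = 332.8 K, V/F = 0.16

Adiabatic flash: solve Rachford–Rice at each trial T, then check hF = ψ·hV(T) + (1−ψ)·hL(T).
  T = 327.1 K: K = (1.942, 0.139), RR gives ψ = 0.052, H_out = 1.492 kJ/mol
  T = 359.3 K: K = (3.284, 0.251), RR gives ψ = 0.450, H_out = 17.805 kJ/mol
  T = 343.2 K: K = (2.557, 0.189), RR gives ψ = 0.298, H_out = 11.064 kJ/mol
  T = 335.1 K: K = (2.234, 0.163), RR gives ψ = 0.194, H_out = 6.846 kJ/mol
  T = 331.1 K: K = (2.085, 0.151), RR gives ψ = 0.130, H_out = 4.369 kJ/mol
  T = 333.1 K: K = (2.158, 0.157), RR gives ψ = 0.163, H_out = 5.649 kJ/mol
Linear interpolation between T = 331.1 (H_out = 4.369) and T = 333.1 (H_out = 5.649) on hF = 5.474 gives T ≈ 332.8 K, at which ψ = 0.16.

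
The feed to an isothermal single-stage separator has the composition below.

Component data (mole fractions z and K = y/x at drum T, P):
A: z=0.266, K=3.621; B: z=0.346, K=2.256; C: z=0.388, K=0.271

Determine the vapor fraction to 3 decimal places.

ψ = 0.614

Newton iteration, ψ⁰ = 0.5:
  ψ = 0.500: g = 0.1236, g' = -1.059 → ψ = 0.617
  ψ = 0.617: g = -0.0026, g' = -1.121 → ψ = 0.614
Converged at ψ = 0.614.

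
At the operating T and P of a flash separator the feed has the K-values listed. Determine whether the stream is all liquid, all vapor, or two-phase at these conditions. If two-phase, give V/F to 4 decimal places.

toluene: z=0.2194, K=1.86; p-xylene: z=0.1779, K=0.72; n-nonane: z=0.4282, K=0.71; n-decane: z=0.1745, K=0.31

ΣzᵢKᵢ = 0.8943; Σzᵢ/Kᵢ = 1.5310.
Since ΣzᵢKᵢ < 1 the mixture is below its bubble point — single liquid phase.

all liquid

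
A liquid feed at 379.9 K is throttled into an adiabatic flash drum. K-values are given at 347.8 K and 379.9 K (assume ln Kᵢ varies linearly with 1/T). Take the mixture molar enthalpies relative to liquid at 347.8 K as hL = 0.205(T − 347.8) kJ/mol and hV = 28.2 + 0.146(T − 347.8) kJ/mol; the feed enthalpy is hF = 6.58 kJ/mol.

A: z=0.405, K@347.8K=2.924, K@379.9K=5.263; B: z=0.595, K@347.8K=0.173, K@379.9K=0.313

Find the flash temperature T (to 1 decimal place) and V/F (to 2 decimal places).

Adiabatic flash: solve Rachford–Rice at each trial T, then check hF = ψ·hV(T) + (1−ψ)·hL(T).
  T = 347.8 K: K = (2.924, 0.173), RR gives ψ = 0.180, H_out = 5.089 kJ/mol
  T = 379.9 K: K = (5.263, 0.313), RR gives ψ = 0.450, H_out = 18.417 kJ/mol
  T = 363.9 K: K = (3.978, 0.236), RR gives ψ = 0.330, H_out = 12.300 kJ/mol
  T = 355.9 K: K = (3.426, 0.203), RR gives ψ = 0.263, H_out = 8.947 kJ/mol
  T = 351.9 K: K = (3.171, 0.188), RR gives ψ = 0.225, H_out = 7.118 kJ/mol
  T = 349.9 K: K = (3.049, 0.180), RR gives ψ = 0.204, H_out = 6.151 kJ/mol
Linear interpolation between T = 349.9 (H_out = 6.151) and T = 351.9 (H_out = 7.118) on hF = 6.58 gives T ≈ 350.8 K, at which ψ = 0.21.

T = 350.8 K, V/F = 0.21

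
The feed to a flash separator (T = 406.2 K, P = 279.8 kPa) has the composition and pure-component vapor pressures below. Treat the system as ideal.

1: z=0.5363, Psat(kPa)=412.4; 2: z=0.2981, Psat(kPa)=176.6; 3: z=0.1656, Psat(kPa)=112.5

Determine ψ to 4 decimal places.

ψ = 0.2044

Raoult's law: Kᵢ = Pᵢˢᵃᵗ/P = Pᵢˢᵃᵗ/279.8.
  K_1 = 412.4/279.8 = 1.473910, K_2 = 176.6/279.8 = 0.631165, K_3 = 112.5/279.8 = 0.402073
Newton iteration, ψ⁰ = 0.5:
  ψ = 0.5000: g = -0.07058, g' = -0.2602 → ψ = 0.2287
  ψ = 0.2287: g = -0.00547, g' = -0.2259 → ψ = 0.2045
  ψ = 0.2045: g = -0.00002, g' = -0.2244 → ψ = 0.2044
Converged at ψ = 0.2044.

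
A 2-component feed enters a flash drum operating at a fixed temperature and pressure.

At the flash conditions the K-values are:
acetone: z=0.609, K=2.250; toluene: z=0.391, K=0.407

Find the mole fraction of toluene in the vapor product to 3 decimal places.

Rachford–Rice: g(β) = Σ zᵢ(Kᵢ−1)/(1+β(Kᵢ−1)) = 0.
g(0) = ΣzᵢKᵢ − 1 = 0.529 and g(1) = 1 − Σzᵢ/Kᵢ = -0.231, so a root lies in (0, 1).
Newton iteration, β⁰ = 0.31:
  β = 0.310: g = 0.2646, g' = -0.701 → β = 0.688
  β = 0.688: g = 0.0179, g' = -0.667 → β = 0.714
Converged at β = 0.714.
Compositions from xᵢ = zᵢ/(1+β(Kᵢ−1)), yᵢ = Kᵢxᵢ:
  acetone: x = 0.322, y = 0.724
  toluene: x = 0.678, y = 0.276

y_toluene = 0.276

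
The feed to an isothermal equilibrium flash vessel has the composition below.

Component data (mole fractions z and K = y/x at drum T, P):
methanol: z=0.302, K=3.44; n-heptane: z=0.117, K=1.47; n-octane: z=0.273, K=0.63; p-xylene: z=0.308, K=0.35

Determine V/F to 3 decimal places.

V/F = 0.440

Rachford–Rice: g(V/F) = Σ zᵢ(Kᵢ−1)/(1+V/F(Kᵢ−1)) = 0.
Check two-phase: ΣzᵢKᵢ = 1.491 > 1 and Σzᵢ/Kᵢ = 1.481 > 1, so g(0) = 0.491 > 0 and g(1) = -0.481 < 0.
Newton–Raphson from V/F = 0.5:
  V/F = 0.500: g = -0.0441, g' = -0.724 → V/F = 0.439
  V/F = 0.439: g = 0.0006, g' = -0.745 → V/F = 0.440
Converged at V/F = 0.440.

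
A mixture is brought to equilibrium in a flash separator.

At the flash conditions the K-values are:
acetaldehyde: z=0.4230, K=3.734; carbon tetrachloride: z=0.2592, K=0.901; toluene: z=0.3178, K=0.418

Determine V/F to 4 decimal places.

V/F = 0.7839

Material balance + equilibrium reduce to Σ zᵢ(Kᵢ−1)/(1+V/F(Kᵢ−1)) = 0.
Check two-phase: ΣzᵢKᵢ = 1.9459 > 1 and Σzᵢ/Kᵢ = 1.1613 > 1, so g(0) = 0.9459 > 0 and g(1) = -0.1613 < 0.
Newton–Raphson from V/F = 0.49:
  V/F = 0.4900: g = 0.20858, g' = -0.7911 → V/F = 0.7537
  V/F = 0.7537: g = 0.02067, g' = -0.6821 → V/F = 0.7840
  V/F = 0.7840: g = -0.00007, g' = -0.6871 → V/F = 0.7839
Converged at V/F = 0.7839.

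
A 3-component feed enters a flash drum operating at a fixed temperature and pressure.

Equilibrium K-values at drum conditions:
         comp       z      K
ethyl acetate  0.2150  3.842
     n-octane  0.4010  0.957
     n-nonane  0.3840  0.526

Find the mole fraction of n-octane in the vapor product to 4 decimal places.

Material balance + equilibrium reduce to Σ zᵢ(Kᵢ−1)/(1+V/F(Kᵢ−1)) = 0.
g(0) = ΣzᵢKᵢ − 1 = 0.4118 and g(1) = 1 − Σzᵢ/Kᵢ = -0.2050, so a root lies in (0, 1).
Newton–Raphson from V/F = 0.45:
  V/F = 0.4500: g = 0.01918, g' = -0.4745 → V/F = 0.4904
  V/F = 0.4904: g = 0.00051, g' = -0.4503 → V/F = 0.4915
Converged at V/F = 0.4915.
Compositions from xᵢ = zᵢ/(1+V/F(Kᵢ−1)), yᵢ = Kᵢxᵢ:
  ethyl acetate: x = 0.0897, y = 0.3446
  n-octane: x = 0.4097, y = 0.3920
  n-nonane: x = 0.5006, y = 0.2633

y_n-octane = 0.3920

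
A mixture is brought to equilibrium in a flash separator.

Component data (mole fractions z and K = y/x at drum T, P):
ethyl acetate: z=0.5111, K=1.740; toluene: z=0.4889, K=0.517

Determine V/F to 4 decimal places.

Material balance + equilibrium reduce to Σ zᵢ(Kᵢ−1)/(1+V/F(Kᵢ−1)) = 0.
g(0) = ΣzᵢKᵢ − 1 = 0.1421 and g(1) = 1 − Σzᵢ/Kᵢ = -0.2394, so a root lies in (0, 1).
Newton–Raphson from V/F = 0.42:
  V/F = 0.4200: g = -0.00770, g' = -0.3424 → V/F = 0.3975
Converged at V/F = 0.3975.

V/F = 0.3975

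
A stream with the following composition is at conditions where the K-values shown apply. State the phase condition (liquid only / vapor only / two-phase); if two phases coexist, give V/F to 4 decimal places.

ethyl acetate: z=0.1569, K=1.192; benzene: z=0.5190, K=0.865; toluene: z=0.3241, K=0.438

ΣzᵢKᵢ = 0.7779; Σzᵢ/Kᵢ = 1.4716.
Since ΣzᵢKᵢ < 1 the mixture is below its bubble point — single liquid phase.

liquid only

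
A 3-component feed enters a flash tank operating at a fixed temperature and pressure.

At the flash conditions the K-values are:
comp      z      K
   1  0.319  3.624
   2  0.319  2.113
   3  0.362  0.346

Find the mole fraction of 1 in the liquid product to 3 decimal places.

Material balance + equilibrium reduce to Σ zᵢ(Kᵢ−1)/(1+ψ(Kᵢ−1)) = 0.
Feasibility: ΣzᵢKᵢ = 1.955, Σzᵢ/Kᵢ = 1.285 — both > 1, two phases present.
Iterate (Newton) starting at ψ = 0.5:
  ψ = 0.500: g = 0.2384, g' = -0.916 → ψ = 0.760
  ψ = 0.760: g = 0.0009, g' = -0.973 → ψ = 0.761
Converged at ψ = 0.761.
Compositions from xᵢ = zᵢ/(1+ψ(Kᵢ−1)), yᵢ = Kᵢxᵢ:
  1: x = 0.106, y = 0.386
  2: x = 0.173, y = 0.365
  3: x = 0.721, y = 0.249

x_1 = 0.106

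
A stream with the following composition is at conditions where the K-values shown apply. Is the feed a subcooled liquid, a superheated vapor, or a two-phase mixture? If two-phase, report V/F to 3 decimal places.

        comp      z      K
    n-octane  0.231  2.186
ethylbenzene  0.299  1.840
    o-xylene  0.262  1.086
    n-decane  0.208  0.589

superheated vapor

ΣzᵢKᵢ = 1.462; Σzᵢ/Kᵢ = 0.863.
Since Σzᵢ/Kᵢ < 1 the mixture is above its dew point — single vapor phase.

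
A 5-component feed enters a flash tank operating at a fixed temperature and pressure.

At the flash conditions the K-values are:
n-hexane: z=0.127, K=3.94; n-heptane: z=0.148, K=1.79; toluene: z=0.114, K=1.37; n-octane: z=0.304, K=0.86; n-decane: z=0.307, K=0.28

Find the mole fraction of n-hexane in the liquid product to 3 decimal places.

x_n-hexane = 0.067

Newton iteration, V/F⁰ = 0.63:
  V/F = 0.630: g = -0.2080, g' = -0.727 → V/F = 0.344
  V/F = 0.344: g = -0.0233, g' = -0.629 → V/F = 0.307
Converged at V/F = 0.307.
Compositions from xᵢ = zᵢ/(1+V/F(Kᵢ−1)), yᵢ = Kᵢxᵢ:
  n-hexane: x = 0.067, y = 0.263
  n-heptane: x = 0.119, y = 0.213
  toluene: x = 0.102, y = 0.140
  n-octane: x = 0.318, y = 0.273
  n-decane: x = 0.394, y = 0.110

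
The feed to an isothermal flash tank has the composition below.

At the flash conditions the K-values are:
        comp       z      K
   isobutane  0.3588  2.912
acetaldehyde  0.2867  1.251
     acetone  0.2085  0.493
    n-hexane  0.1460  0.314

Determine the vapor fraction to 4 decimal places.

Rachford–Rice: g(ψ) = Σ zᵢ(Kᵢ−1)/(1+ψ(Kᵢ−1)) = 0.
g(0) = ΣzᵢKᵢ − 1 = 0.5521 and g(1) = 1 − Σzᵢ/Kᵢ = -0.2403, so a root lies in (0, 1).
Newton iteration, ψ⁰ = 0.5:
  ψ = 0.5000: g = 0.12062, g' = -0.6124 → ψ = 0.6969
Converged at ψ = 0.6969.

ψ = 0.6969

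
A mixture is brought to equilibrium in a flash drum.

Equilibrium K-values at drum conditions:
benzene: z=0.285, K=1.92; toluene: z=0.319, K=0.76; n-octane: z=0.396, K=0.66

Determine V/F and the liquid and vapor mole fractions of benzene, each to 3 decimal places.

V/F = 0.186, x_benzene = 0.243, y_benzene = 0.467

Material balance + equilibrium reduce to Σ zᵢ(Kᵢ−1)/(1+V/F(Kᵢ−1)) = 0.
Feasibility: ΣzᵢKᵢ = 1.051, Σzᵢ/Kᵢ = 1.168 — both > 1, two phases present.
Newton iteration, V/F⁰ = 0.35:
  V/F = 0.350: g = -0.0381, g' = -0.219 → V/F = 0.176
  V/F = 0.176: g = 0.0025, g' = -0.250 → V/F = 0.186
Converged at V/F = 0.186.
Compositions from xᵢ = zᵢ/(1+V/F(Kᵢ−1)), yᵢ = Kᵢxᵢ:
  benzene: x = 0.243, y = 0.467
  toluene: x = 0.334, y = 0.254
  n-octane: x = 0.423, y = 0.279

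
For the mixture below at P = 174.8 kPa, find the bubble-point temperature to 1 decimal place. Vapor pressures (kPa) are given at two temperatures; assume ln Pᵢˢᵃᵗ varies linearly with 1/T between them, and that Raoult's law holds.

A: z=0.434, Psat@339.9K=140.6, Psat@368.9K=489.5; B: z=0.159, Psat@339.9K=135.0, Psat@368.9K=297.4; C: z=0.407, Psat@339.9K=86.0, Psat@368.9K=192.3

T = 350.4 K

Bubble-point temperature: ΣzᵢPᵢˢᵃᵗ(T) = P. Interpolate ln Pᵢˢᵃᵗ = aᵢ + bᵢ/T.
  T = 339.9 K: ΣzᵢPᵢˢᵃᵗ = 117.49 kPa
  T = 368.9 K: ΣzᵢPᵢˢᵃᵗ = 338.00 kPa
  T = 354.4 K: ΣzᵢPᵢˢᵃᵗ = 202.39 kPa
  T = 347.1 K: ΣzᵢPᵢˢᵃᵗ = 154.53 kPa
  T = 350.8 K: ΣzᵢPᵢˢᵃᵗ = 177.35 kPa
  T = 349.0 K: ΣzᵢPᵢˢᵃᵗ = 165.90 kPa
Interpolating between 349.0 K and 350.8 K gives T ≈ 350.4 K.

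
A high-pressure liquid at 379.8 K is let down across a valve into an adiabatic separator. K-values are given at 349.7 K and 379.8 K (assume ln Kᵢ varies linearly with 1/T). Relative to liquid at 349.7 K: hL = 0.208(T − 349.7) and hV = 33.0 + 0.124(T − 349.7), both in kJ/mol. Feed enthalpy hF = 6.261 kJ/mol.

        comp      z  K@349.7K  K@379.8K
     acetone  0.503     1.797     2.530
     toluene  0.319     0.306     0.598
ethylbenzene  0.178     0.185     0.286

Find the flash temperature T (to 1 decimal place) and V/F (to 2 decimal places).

T = 354.6 K, V/F = 0.16

Adiabatic flash: solve Rachford–Rice at each trial T, then check hF = ψ·hV(T) + (1−ψ)·hL(T).
  T = 349.7 K: K = (1.797, 0.306, 0.185), RR gives ψ = 0.058, H_out = 1.927 kJ/mol
  T = 379.8 K: K = (2.530, 0.598, 0.286), RR gives ψ = 0.614, H_out = 24.981 kJ/mol
  T = 364.8 K: K = (2.149, 0.434, 0.232), RR gives ψ = 0.350, H_out = 14.254 kJ/mol
  T = 357.2 K: K = (1.967, 0.365, 0.208), RR gives ψ = 0.213, H_out = 8.443 kJ/mol
  T = 353.4 K: K = (1.880, 0.334, 0.196), RR gives ψ = 0.138, H_out = 5.277 kJ/mol
  T = 355.3 K: K = (1.924, 0.350, 0.202), RR gives ψ = 0.176, H_out = 6.889 kJ/mol
Linear interpolation between T = 353.4 (H_out = 5.277) and T = 355.3 (H_out = 6.889) on hF = 6.261 gives T ≈ 354.6 K, at which ψ = 0.16.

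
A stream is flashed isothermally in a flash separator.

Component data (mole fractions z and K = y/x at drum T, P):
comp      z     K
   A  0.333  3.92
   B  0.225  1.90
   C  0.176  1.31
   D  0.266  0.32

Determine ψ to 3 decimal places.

Material balance + equilibrium reduce to Σ zᵢ(Kᵢ−1)/(1+ψ(Kᵢ−1)) = 0.
g(0) = ΣzᵢKᵢ − 1 = 1.049 and g(1) = 1 − Σzᵢ/Kᵢ = -0.169, so a root lies in (0, 1).
Iterate (Newton) starting at ψ = 0.38:
  ψ = 0.380: g = 0.4167, g' = -0.976 → ψ = 0.807
  ψ = 0.807: g = 0.0500, g' = -0.928 → ψ = 0.861
  ψ = 0.861: g = -0.0022, g' = -1.014 → ψ = 0.859
Converged at ψ = 0.859.

ψ = 0.859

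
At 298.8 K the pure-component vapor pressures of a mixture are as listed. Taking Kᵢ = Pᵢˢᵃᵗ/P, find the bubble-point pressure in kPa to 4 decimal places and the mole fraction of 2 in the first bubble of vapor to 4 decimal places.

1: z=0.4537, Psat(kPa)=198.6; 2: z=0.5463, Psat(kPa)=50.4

Pbub = 117.6383 kPa, y_2 = 0.2341

At the bubble point ψ → 0, so ΣzᵢKᵢ = 1 with Kᵢ = Pᵢˢᵃᵗ/P ⇒ P = ΣzᵢPᵢˢᵃᵗ.
P = 0.4537·198.6 + 0.5463·50.4 = 117.6383 kPa
yᵢ = zᵢPᵢˢᵃᵗ/P ⇒ y_2 = 0.5463·50.4/117.6383 = 0.2341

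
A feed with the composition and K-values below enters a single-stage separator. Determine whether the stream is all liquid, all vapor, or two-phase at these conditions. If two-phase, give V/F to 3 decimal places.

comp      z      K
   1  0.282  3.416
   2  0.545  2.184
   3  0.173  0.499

ΣzᵢKᵢ = 2.240; Σzᵢ/Kᵢ = 0.679.
Since Σzᵢ/Kᵢ < 1 the mixture is above its dew point — single vapor phase.

all vapor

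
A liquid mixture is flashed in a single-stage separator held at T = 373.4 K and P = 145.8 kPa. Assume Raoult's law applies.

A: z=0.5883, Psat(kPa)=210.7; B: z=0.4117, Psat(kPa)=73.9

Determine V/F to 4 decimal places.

V/F = 0.2681

Raoult's law: Kᵢ = Pᵢˢᵃᵗ/P = Pᵢˢᵃᵗ/145.8.
  K_A = 210.7/145.8 = 1.445130, K_B = 73.9/145.8 = 0.506859
Material balance + equilibrium reduce to Σ zᵢ(Kᵢ−1)/(1+V/F(Kᵢ−1)) = 0.
Check two-phase: ΣzᵢKᵢ = 1.0588 > 1 and Σzᵢ/Kᵢ = 1.2193 > 1, so g(0) = 0.0588 > 0 and g(1) = -0.2193 < 0.
Binary case is linear: z₁(K₁−1)(1+V/F(K₂−1)) + z₂(K₂−1)(1+V/F(K₁−1)) = 0
⇒ V/F = [z₁(K₁−1)+z₂(K₂−1)] / [−(K₁−1)(K₂−1)] = 0.05884/0.21951 = 0.2681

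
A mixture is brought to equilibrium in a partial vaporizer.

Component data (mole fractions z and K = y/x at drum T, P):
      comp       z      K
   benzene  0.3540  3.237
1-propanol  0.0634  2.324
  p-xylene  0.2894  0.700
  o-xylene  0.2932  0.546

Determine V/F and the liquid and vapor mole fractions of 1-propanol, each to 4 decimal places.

Newton–Raphson from V/F = 0.5:
  V/F = 0.5000: g = 0.14996, g' = -0.5721 → V/F = 0.7621
  V/F = 0.7621: g = 0.01846, g' = -0.4547 → V/F = 0.8027
  V/F = 0.8027: g = 0.00015, g' = -0.4476 → V/F = 0.8031
Converged at V/F = 0.8031.
Compositions from xᵢ = zᵢ/(1+V/F(Kᵢ−1)), yᵢ = Kᵢxᵢ:
  benzene: x = 0.1266, y = 0.4098
  1-propanol: x = 0.0307, y = 0.0714
  p-xylene: x = 0.3812, y = 0.2669
  o-xylene: x = 0.4614, y = 0.2519

V/F = 0.8031, x_1-propanol = 0.0307, y_1-propanol = 0.0714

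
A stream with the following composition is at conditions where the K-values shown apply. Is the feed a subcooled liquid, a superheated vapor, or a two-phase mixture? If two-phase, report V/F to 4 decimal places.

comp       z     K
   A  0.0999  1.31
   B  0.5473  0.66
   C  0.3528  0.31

subcooled liquid

ΣzᵢKᵢ = 0.6015; Σzᵢ/Kᵢ = 2.0436.
Since ΣzᵢKᵢ < 1 the mixture is below its bubble point — single liquid phase.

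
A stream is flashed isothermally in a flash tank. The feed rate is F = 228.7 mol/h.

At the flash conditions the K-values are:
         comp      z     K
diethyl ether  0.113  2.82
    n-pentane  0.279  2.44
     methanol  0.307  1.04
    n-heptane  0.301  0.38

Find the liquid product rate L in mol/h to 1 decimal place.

L = 79.6 mol/h

Material balance + equilibrium reduce to Σ zᵢ(Kᵢ−1)/(1+ψ(Kᵢ−1)) = 0.
Feasibility: ΣzᵢKᵢ = 1.433, Σzᵢ/Kᵢ = 1.242 — both > 1, two phases present.
Iterate (Newton) starting at ψ = 0.69:
  ψ = 0.690: g = -0.0215, g' = -0.573 → ψ = 0.652
Converged at ψ = 0.652.
Then V = ψ·F = 0.6520·228.7 = 149.1 mol/h and L = F − V = 79.6 mol/h.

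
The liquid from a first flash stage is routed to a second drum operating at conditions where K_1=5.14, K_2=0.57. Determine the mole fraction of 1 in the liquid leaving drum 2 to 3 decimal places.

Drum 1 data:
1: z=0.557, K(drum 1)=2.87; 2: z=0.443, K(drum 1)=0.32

Drum 1:
Let ψ₁ = V/F and solve Σ zᵢ(Kᵢ−1)/(1+ψ₁(Kᵢ−1)) = 0.
g(0) = ΣzᵢKᵢ − 1 = 0.740 and g(1) = 1 − Σzᵢ/Kᵢ = -0.578, so a root lies in (0, 1).
Binary case is linear: z₁(K₁−1)(1+ψ₁(K₂−1)) + z₂(K₂−1)(1+ψ₁(K₁−1)) = 0
⇒ ψ₁ = [z₁(K₁−1)+z₂(K₂−1)] / [−(K₁−1)(K₂−1)] = 0.7404/1.2716 = 0.582
Drum-1 compositions:
  1: x = 0.267, y = 0.765
  2: x = 0.733, y = 0.235
Drum-2 feed = drum-1 liquid: z₂ = (0.2667, 0.7333).
Drum 2:
Rachford–Rice: g(ψ₂) = Σ zᵢ(Kᵢ−1)/(1+ψ₂(Kᵢ−1)) = 0.
Check two-phase: ΣzᵢKᵢ = 1.789 > 1 and Σzᵢ/Kᵢ = 1.338 > 1, so g(0) = 0.789 > 0 and g(1) = -0.338 < 0.
Binary case is linear: z₁(K₁−1)(1+ψ₂(K₂−1)) + z₂(K₂−1)(1+ψ₂(K₁−1)) = 0
⇒ ψ₂ = [z₁(K₁−1)+z₂(K₂−1)] / [−(K₁−1)(K₂−1)] = 0.7887/1.7802 = 0.443
  1: x = 0.094, y = 0.484
  2: x = 0.906, y = 0.516

x_1 (drum 2) = 0.094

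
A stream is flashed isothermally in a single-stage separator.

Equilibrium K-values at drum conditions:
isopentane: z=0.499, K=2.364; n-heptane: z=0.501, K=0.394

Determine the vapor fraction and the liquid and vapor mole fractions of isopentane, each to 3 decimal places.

ψ = 0.456, x_isopentane = 0.308, y_isopentane = 0.727

Material balance + equilibrium reduce to Σ zᵢ(Kᵢ−1)/(1+ψ(Kᵢ−1)) = 0.
Feasibility: ΣzᵢKᵢ = 1.377, Σzᵢ/Kᵢ = 1.483 — both > 1, two phases present.
Newton–Raphson from ψ = 0.5:
  ψ = 0.500: g = -0.0309, g' = -0.707 → ψ = 0.456
Converged at ψ = 0.456.
Compositions from xᵢ = zᵢ/(1+ψ(Kᵢ−1)), yᵢ = Kᵢxᵢ:
  isopentane: x = 0.308, y = 0.727
  n-heptane: x = 0.692, y = 0.273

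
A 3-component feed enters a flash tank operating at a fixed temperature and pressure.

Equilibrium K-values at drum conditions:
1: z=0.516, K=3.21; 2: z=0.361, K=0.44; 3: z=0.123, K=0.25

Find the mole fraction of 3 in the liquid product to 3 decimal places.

x_3 = 0.230

Newton–Raphson from ψ = 0.51:
  ψ = 0.510: g = 0.1037, g' = -0.960 → ψ = 0.618
  ψ = 0.618: g = 0.0009, g' = -0.955 → ψ = 0.619
Converged at ψ = 0.619.
Compositions from xᵢ = zᵢ/(1+ψ(Kᵢ−1)), yᵢ = Kᵢxᵢ:
  1: x = 0.218, y = 0.700
  2: x = 0.553, y = 0.243
  3: x = 0.230, y = 0.057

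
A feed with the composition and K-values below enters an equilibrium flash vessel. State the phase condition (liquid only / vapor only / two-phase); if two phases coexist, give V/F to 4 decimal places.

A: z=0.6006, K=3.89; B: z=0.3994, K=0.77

ΣzᵢKᵢ = 2.6439; Σzᵢ/Kᵢ = 0.6731.
Since Σzᵢ/Kᵢ < 1 the mixture is above its dew point — single vapor phase.

vapor only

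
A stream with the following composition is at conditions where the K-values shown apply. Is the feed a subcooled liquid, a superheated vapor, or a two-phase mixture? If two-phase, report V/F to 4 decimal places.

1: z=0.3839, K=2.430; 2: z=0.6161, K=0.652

two-phase, V/F = 0.6723

ΣzᵢKᵢ = 1.3346; Σzᵢ/Kᵢ = 1.1029.
Both exceed 1, so a two-phase solution exists.
Newton–Raphson from ψ = 0.5:
  ψ = 0.5000: g = 0.06054, g' = -0.3763 → ψ = 0.6609
  ψ = 0.6609: g = 0.00380, g' = -0.3333 → ψ = 0.6723
Converged at ψ = 0.6723.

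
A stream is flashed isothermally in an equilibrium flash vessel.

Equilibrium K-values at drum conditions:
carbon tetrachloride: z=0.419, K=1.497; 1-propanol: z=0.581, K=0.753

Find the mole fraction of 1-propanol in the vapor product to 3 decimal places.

Binary case is linear: z₁(K₁−1)(1+β(K₂−1)) + z₂(K₂−1)(1+β(K₁−1)) = 0
⇒ β = [z₁(K₁−1)+z₂(K₂−1)] / [−(K₁−1)(K₂−1)] = 0.0647/0.1228 = 0.527
Compositions from xᵢ = zᵢ/(1+β(Kᵢ−1)), yᵢ = Kᵢxᵢ:
  carbon tetrachloride: x = 0.332, y = 0.497
  1-propanol: x = 0.668, y = 0.503

y_1-propanol = 0.503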